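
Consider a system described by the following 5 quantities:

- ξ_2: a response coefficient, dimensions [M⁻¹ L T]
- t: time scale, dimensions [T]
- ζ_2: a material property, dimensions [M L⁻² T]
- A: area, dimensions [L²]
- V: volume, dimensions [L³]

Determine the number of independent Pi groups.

2

There are 5 variables and 3 base dimensions (M, L, T).
The dimension matrix has rank 3.
Independent dimensionless groups: 5 − 3 = 2.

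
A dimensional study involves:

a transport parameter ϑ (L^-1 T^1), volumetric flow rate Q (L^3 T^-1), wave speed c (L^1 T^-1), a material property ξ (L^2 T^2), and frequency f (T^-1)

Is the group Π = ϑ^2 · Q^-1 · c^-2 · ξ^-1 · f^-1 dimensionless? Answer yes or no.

no

Sum the exponent of each base dimension across the product:
  L: 2·[ϑ]_L − [Q]_L − 2·[c]_L − [ξ]_L − [f]_L = 2·(-1) − (3) − 2·(1) − (2) − (0) = -9
  T: 2·[ϑ]_T − [Q]_T − 2·[c]_T − [ξ]_T − [f]_T = 2·(1) − (-1) − 2·(-1) − (2) − (-1) = 4
Net dimensions [L⁻⁹ T⁴] ≠ [1] — not dimensionless.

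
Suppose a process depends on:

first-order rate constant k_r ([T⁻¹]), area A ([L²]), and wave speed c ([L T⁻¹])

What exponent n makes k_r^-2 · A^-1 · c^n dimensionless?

Balance the L exponent: (1)·n from c, plus −2·(0) − (2) = -2 from the rest, must sum to zero.
n − 2 = 0, so n = 2.

2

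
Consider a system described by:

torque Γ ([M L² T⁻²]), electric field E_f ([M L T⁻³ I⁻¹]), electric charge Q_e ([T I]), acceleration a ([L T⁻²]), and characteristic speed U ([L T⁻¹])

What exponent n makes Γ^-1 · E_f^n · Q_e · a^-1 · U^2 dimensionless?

Balance the M exponent: (1)·n from E_f, plus −(1) + (0) − (0) + 2·(0) = -1 from the rest, must sum to zero.
n − 1 = 0, so n = 1.

1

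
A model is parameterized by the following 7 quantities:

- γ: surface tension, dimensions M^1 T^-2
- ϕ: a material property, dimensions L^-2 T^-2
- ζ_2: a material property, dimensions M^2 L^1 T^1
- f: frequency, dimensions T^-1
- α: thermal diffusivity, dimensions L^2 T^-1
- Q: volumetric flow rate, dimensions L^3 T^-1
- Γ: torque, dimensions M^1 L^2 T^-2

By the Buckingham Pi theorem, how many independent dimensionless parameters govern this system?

There are 7 variables and 3 base dimensions (M, L, T).
The dimension matrix has rank 3.
Independent dimensionless groups: 7 − 3 = 4.

4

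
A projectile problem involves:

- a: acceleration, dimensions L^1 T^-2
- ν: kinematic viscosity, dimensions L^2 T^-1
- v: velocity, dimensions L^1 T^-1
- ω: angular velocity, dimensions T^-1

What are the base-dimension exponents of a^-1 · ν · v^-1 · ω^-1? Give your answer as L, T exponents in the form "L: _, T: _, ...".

L: 0, T: 3

Collect each base-dimension exponent across the product:
  L: −(1) + (2) − (1) − (0) = 0
  T: −(-2) + (-1) − (-1) − (-1) = 3
So the dimensions are [T³].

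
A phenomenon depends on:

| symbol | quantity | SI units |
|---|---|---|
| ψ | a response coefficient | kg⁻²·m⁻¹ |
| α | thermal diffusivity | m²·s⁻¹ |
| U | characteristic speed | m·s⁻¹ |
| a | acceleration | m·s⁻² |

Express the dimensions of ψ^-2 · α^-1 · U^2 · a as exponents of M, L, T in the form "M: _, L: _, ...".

M: 4, L: 3, T: -3

Collect each base-dimension exponent across the product:
  M: −2·(-2) − (0) + 2·(0) + (0) = 4
  L: −2·(-1) − (2) + 2·(1) + (1) = 3
  T: −2·(0) − (-1) + 2·(-1) + (-2) = -3
So the dimensions are [M⁴ L³ T⁻³].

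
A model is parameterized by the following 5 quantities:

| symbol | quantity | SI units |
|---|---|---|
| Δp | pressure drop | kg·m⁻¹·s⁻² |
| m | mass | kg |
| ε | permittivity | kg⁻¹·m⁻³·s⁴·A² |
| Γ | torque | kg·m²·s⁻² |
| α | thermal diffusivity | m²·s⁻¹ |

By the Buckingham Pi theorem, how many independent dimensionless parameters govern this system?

1

There are 5 variables and 4 base dimensions (M, L, T, I).
The dimension matrix has rank 4.
Independent dimensionless groups: 5 − 4 = 1.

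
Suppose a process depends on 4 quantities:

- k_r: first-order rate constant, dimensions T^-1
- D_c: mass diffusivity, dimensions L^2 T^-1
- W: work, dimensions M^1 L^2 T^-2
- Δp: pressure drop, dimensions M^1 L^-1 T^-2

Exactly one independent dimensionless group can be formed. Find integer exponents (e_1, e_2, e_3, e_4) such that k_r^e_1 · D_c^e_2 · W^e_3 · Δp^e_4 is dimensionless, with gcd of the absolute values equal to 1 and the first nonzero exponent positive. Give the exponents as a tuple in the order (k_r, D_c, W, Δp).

M: e_1·(0) + e_2·(0) + e_3·(1) + e_4·(1) = 0
L: e_1·(0) + e_2·(2) + e_3·(2) + e_4·(-1) = 0
T: e_1·(-1) + e_2·(-1) + e_3·(-2) + e_4·(-2) = 0
Solving this homogeneous linear system for the smallest-integer solution (first nonzero entry positive) gives (3, -3, 2, -2).

(3, -3, 2, -2)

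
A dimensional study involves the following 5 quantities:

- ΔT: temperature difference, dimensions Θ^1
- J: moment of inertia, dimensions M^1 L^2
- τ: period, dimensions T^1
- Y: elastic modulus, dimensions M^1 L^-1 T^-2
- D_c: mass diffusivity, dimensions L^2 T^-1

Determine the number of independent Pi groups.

There are 5 variables and 4 base dimensions (M, L, T, Θ).
The dimension matrix has rank 4.
Independent dimensionless groups: 5 − 4 = 1.

1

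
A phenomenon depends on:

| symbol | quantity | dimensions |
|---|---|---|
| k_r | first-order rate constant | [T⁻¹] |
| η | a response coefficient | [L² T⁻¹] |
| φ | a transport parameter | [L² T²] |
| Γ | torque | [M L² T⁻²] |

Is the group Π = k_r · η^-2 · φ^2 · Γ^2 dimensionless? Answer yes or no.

Sum the exponent of each base dimension across the product:
  M: [k_r]_M − 2·[η]_M + 2·[φ]_M + 2·[Γ]_M = (0) − 2·(0) + 2·(0) + 2·(1) = 2
  L: [k_r]_L − 2·[η]_L + 2·[φ]_L + 2·[Γ]_L = (0) − 2·(2) + 2·(2) + 2·(2) = 4
  T: [k_r]_T − 2·[η]_T + 2·[φ]_T + 2·[Γ]_T = (-1) − 2·(-1) + 2·(2) + 2·(-2) = 1
Net dimensions [M² L⁴ T] ≠ [1] — not dimensionless.

no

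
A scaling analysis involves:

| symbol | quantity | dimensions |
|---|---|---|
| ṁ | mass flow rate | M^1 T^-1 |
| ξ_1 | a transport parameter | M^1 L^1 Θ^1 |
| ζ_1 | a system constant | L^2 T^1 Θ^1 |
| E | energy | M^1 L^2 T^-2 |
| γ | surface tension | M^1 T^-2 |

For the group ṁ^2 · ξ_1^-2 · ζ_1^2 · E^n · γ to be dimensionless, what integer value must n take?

-1

Balance the M exponent: (1)·n from E, plus 2·(1) − 2·(1) + 2·(0) + (1) = 1 from the rest, must sum to zero.
n + 1 = 0, so n = -1.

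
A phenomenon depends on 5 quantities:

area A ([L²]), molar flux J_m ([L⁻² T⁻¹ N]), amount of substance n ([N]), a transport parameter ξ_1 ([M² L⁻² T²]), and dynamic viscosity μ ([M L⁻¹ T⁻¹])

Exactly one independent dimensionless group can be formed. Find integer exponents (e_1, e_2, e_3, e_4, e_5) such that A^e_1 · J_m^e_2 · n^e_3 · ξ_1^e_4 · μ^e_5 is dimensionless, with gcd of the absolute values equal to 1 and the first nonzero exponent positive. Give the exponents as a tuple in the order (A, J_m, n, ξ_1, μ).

(4, 4, -4, 1, -2)

M: e_1·(0) + e_2·(0) + e_3·(0) + e_4·(2) + e_5·(1) = 0
L: e_1·(2) + e_2·(-2) + e_3·(0) + e_4·(-2) + e_5·(-1) = 0
T: e_1·(0) + e_2·(-1) + e_3·(0) + e_4·(2) + e_5·(-1) = 0
N: e_1·(0) + e_2·(1) + e_3·(1) + e_4·(0) + e_5·(0) = 0
Solving this homogeneous linear system for the smallest-integer solution (first nonzero entry positive) gives (4, 4, -4, 1, -2).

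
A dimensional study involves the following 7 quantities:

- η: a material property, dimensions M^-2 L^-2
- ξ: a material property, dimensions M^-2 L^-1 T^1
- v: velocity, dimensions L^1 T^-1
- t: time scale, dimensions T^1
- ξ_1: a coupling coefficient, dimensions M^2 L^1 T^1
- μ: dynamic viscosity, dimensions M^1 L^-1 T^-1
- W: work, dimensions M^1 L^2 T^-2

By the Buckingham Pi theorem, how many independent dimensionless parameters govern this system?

There are 7 variables and 3 base dimensions (M, L, T).
The dimension matrix has rank 3.
Independent dimensionless groups: 7 − 3 = 4.

4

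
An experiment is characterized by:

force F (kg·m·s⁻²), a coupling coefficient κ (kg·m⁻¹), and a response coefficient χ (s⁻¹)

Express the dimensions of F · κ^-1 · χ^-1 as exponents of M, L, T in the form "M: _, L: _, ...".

Collect each base-dimension exponent across the product:
  M: (1) − (1) − (0) = 0
  L: (1) − (-1) − (0) = 2
  T: (-2) − (0) − (-1) = -1
So the dimensions are [L² T⁻¹].

M: 0, L: 2, T: -1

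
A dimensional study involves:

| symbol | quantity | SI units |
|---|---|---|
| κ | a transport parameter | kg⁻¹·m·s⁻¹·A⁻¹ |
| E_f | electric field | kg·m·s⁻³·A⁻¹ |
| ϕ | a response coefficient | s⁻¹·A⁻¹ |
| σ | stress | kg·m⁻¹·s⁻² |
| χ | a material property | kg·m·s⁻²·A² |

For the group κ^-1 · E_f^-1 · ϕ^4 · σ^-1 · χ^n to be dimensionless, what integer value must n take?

Balance the M exponent: (1)·n from χ, plus −(-1) − (1) + 4·(0) − (1) = -1 from the rest, must sum to zero.
n − 1 = 0, so n = 1.

1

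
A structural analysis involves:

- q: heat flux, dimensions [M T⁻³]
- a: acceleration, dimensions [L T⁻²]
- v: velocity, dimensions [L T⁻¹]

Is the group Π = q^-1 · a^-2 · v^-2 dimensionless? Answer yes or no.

no

Sum the exponent of each base dimension across the product:
  M: −[q]_M − 2·[a]_M − 2·[v]_M = −(1) − 2·(0) − 2·(0) = -1
  L: −[q]_L − 2·[a]_L − 2·[v]_L = −(0) − 2·(1) − 2·(1) = -4
  T: −[q]_T − 2·[a]_T − 2·[v]_T = −(-3) − 2·(-2) − 2·(-1) = 9
Net dimensions [M⁻¹ L⁻⁴ T⁹] ≠ [1] — not dimensionless.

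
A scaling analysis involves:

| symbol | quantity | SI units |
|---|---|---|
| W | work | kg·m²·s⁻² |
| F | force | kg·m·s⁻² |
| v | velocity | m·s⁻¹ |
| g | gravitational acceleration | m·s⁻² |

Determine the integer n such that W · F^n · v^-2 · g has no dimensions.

Balance the M exponent: (1)·n from F, plus (1) − 2·(0) + (0) = 1 from the rest, must sum to zero.
n + 1 = 0, so n = -1.

-1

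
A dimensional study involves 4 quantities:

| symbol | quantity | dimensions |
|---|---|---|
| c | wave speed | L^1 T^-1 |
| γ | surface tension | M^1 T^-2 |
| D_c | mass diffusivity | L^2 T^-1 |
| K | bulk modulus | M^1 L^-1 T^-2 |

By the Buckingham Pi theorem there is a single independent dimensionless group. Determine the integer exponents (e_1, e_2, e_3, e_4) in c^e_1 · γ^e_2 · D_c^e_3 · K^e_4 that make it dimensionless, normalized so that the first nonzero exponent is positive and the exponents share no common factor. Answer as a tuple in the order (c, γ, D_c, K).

(1, 1, -1, -1)

M: e_1·(0) + e_2·(1) + e_3·(0) + e_4·(1) = 0
L: e_1·(1) + e_2·(0) + e_3·(2) + e_4·(-1) = 0
T: e_1·(-1) + e_2·(-2) + e_3·(-1) + e_4·(-2) = 0
Solving this homogeneous linear system for the smallest-integer solution (first nonzero entry positive) gives (1, 1, -1, -1).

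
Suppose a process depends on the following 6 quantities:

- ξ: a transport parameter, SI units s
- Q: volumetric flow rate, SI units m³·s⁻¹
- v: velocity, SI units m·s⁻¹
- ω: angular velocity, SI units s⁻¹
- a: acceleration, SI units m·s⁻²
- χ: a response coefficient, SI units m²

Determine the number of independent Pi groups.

There are 6 variables and 2 base dimensions (L, T).
The dimension matrix has rank 2.
Independent dimensionless groups: 6 − 2 = 4.

4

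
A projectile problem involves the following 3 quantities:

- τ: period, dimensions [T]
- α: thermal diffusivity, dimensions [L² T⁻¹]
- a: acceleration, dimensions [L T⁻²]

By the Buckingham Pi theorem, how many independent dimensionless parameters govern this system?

1

There are 3 variables and 2 base dimensions (L, T).
The dimension matrix has rank 2.
Independent dimensionless groups: 3 − 2 = 1.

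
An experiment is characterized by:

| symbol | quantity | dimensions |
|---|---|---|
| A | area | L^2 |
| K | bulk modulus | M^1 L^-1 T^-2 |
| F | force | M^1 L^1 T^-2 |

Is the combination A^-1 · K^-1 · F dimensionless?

Sum the exponent of each base dimension across the product:
  M: −[A]_M − [K]_M + [F]_M = −(0) − (1) + (1) = 0
  L: −[A]_L − [K]_L + [F]_L = −(2) − (-1) + (1) = 0
  T: −[A]_T − [K]_T + [F]_T = −(0) − (-2) + (-2) = 0
  Θ: −[A]_Θ − [K]_Θ + [F]_Θ = −(0) − (0) + (0) = 0
  N: −[A]_N − [K]_N + [F]_N = −(0) − (0) + (0) = 0
All base exponents vanish — dimensionless.

yes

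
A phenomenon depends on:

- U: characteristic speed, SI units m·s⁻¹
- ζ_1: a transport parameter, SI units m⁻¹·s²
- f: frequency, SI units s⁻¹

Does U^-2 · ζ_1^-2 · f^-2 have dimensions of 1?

yes

Sum the exponent of each base dimension across the product:
  L: −2·[U]_L − 2·[ζ_1]_L − 2·[f]_L = −2·(1) − 2·(-1) − 2·(0) = 0
  T: −2·[U]_T − 2·[ζ_1]_T − 2·[f]_T = −2·(-1) − 2·(2) − 2·(-1) = 0
All base exponents vanish — dimensionless.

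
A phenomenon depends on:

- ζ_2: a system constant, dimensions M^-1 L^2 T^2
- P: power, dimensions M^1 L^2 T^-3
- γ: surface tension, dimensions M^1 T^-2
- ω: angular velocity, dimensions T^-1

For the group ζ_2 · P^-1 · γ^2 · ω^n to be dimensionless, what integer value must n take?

Balance the T exponent: (-1)·n from ω, plus (2) − (-3) + 2·(-2) = 1 from the rest, must sum to zero.
−n + 1 = 0, so n = 1.

1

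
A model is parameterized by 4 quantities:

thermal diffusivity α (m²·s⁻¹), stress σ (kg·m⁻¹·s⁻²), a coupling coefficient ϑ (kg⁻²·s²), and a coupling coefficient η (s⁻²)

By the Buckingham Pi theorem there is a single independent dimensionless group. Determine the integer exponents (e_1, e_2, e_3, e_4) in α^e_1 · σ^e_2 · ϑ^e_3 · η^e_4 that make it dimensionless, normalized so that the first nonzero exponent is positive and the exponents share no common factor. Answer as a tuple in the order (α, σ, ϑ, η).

M: e_1·(0) + e_2·(1) + e_3·(-2) + e_4·(0) = 0
L: e_1·(2) + e_2·(-1) + e_3·(0) + e_4·(0) = 0
T: e_1·(-1) + e_2·(-2) + e_3·(2) + e_4·(-2) = 0
Solving this homogeneous linear system for the smallest-integer solution (first nonzero entry positive) gives (2, 4, 2, -3).

(2, 4, 2, -3)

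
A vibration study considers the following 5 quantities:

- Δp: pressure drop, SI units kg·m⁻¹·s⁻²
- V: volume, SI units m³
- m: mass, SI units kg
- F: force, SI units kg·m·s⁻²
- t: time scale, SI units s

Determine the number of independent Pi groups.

2

There are 5 variables and 3 base dimensions (M, L, T).
The dimension matrix has rank 3.
Independent dimensionless groups: 5 − 3 = 2.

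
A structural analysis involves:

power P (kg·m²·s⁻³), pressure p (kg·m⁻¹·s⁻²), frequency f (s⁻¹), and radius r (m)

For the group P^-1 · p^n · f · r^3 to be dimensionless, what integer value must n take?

Balance the M exponent: (1)·n from p, plus −(1) + (0) + 3·(0) = -1 from the rest, must sum to zero.
n − 1 = 0, so n = 1.

1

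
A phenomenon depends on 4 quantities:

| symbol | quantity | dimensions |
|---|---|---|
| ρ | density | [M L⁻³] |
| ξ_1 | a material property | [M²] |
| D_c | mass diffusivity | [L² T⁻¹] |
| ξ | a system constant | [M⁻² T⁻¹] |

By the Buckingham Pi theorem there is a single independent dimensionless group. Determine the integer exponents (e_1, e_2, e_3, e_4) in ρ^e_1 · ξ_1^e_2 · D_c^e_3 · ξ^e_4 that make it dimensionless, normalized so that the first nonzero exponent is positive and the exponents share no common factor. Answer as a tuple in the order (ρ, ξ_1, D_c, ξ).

M: e_1·(1) + e_2·(2) + e_3·(0) + e_4·(-2) = 0
L: e_1·(-3) + e_2·(0) + e_3·(2) + e_4·(0) = 0
T: e_1·(0) + e_2·(0) + e_3·(-1) + e_4·(-1) = 0
Solving this homogeneous linear system for the smallest-integer solution (first nonzero entry positive) gives (2, -4, 3, -3).

(2, -4, 3, -3)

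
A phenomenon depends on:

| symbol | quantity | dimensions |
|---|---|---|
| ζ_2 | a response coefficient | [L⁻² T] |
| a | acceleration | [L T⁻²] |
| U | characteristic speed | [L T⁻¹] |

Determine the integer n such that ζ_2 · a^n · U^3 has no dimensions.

Balance the L exponent: (1)·n from a, plus (-2) + 3·(1) = 1 from the rest, must sum to zero.
n + 1 = 0, so n = -1.

-1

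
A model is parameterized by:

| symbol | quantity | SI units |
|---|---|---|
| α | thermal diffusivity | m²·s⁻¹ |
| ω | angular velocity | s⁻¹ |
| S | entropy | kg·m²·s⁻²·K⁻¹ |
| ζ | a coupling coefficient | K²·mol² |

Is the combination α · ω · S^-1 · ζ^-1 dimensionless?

no

Sum the exponent of each base dimension across the product:
  M: [α]_M + [ω]_M − [S]_M − [ζ]_M = (0) + (0) − (1) − (0) = -1
  L: [α]_L + [ω]_L − [S]_L − [ζ]_L = (2) + (0) − (2) − (0) = 0
  T: [α]_T + [ω]_T − [S]_T − [ζ]_T = (-1) + (-1) − (-2) − (0) = 0
  Θ: [α]_Θ + [ω]_Θ − [S]_Θ − [ζ]_Θ = (0) + (0) − (-1) − (2) = -1
  N: [α]_N + [ω]_N − [S]_N − [ζ]_N = (0) + (0) − (0) − (2) = -2
Net dimensions [M⁻¹ Θ⁻¹ N⁻²] ≠ [1] — not dimensionless.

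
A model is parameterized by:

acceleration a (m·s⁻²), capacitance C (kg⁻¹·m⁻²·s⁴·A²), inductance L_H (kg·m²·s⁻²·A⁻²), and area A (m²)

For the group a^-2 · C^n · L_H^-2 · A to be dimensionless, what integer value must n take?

Balance the M exponent: (-1)·n from C, plus −2·(0) − 2·(1) + (0) = -2 from the rest, must sum to zero.
−n − 2 = 0, so n = -2.

-2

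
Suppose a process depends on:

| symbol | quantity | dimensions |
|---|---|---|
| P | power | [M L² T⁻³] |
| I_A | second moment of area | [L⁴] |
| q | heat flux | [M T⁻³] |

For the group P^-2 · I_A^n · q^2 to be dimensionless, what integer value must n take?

Balance the L exponent: (4)·n from I_A, plus −2·(2) + 2·(0) = -4 from the rest, must sum to zero.
4n − 4 = 0, so n = 1.

1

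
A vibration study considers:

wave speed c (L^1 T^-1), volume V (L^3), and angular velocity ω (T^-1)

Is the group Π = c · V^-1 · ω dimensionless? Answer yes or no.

no

Sum the exponent of each base dimension across the product:
  L: [c]_L − [V]_L + [ω]_L = (1) − (3) + (0) = -2
  T: [c]_T − [V]_T + [ω]_T = (-1) − (0) + (-1) = -2
Net dimensions [L⁻² T⁻²] ≠ [1] — not dimensionless.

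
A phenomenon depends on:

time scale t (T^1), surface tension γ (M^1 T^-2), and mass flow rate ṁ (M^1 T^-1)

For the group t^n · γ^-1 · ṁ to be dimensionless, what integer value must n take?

Balance the T exponent: (1)·n from t, plus −(-2) + (-1) = 1 from the rest, must sum to zero.
n + 1 = 0, so n = -1.

-1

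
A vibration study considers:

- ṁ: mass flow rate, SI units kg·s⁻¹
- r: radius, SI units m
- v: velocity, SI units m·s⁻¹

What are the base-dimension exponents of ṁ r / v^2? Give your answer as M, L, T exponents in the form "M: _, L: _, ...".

M: 1, L: -1, T: 1

Collect each base-dimension exponent across the product:
  M: (1) + (0) − 2·(0) = 1
  L: (0) + (1) − 2·(1) = -1
  T: (-1) + (0) − 2·(-1) = 1
So the dimensions are [M L⁻¹ T].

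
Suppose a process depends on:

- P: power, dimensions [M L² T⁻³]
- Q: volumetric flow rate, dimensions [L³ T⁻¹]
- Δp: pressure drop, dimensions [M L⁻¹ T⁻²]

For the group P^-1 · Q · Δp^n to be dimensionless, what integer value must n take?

1

Balance the M exponent: (1)·n from Δp, plus −(1) + (0) = -1 from the rest, must sum to zero.
n − 1 = 0, so n = 1.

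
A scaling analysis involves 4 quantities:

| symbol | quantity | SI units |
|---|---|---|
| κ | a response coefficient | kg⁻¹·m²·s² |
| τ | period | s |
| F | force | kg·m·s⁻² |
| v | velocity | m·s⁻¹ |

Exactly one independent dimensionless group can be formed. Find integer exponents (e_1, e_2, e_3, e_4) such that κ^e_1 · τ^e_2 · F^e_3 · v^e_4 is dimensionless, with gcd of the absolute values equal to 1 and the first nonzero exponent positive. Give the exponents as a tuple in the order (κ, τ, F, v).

M: e_1·(-1) + e_2·(0) + e_3·(1) + e_4·(0) = 0
L: e_1·(2) + e_2·(0) + e_3·(1) + e_4·(1) = 0
T: e_1·(2) + e_2·(1) + e_3·(-2) + e_4·(-1) = 0
Solving this homogeneous linear system for the smallest-integer solution (first nonzero entry positive) gives (1, -3, 1, -3).

(1, -3, 1, -3)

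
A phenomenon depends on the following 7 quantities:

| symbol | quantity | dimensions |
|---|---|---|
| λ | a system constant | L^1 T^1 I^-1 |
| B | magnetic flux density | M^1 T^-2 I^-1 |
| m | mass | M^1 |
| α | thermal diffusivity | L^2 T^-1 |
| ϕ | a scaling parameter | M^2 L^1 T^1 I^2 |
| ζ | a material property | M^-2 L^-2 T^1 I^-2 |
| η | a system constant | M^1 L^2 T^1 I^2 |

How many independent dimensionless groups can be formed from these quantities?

3

There are 7 variables and 4 base dimensions (M, L, T, I).
The dimension matrix has rank 4.
Independent dimensionless groups: 7 − 4 = 3.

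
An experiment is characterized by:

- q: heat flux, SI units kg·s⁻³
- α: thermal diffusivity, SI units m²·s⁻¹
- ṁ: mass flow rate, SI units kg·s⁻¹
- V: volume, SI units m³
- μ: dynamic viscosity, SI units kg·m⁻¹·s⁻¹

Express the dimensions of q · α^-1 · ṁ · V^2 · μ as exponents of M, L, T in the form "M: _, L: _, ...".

Collect each base-dimension exponent across the product:
  M: (1) − (0) + (1) + 2·(0) + (1) = 3
  L: (0) − (2) + (0) + 2·(3) + (-1) = 3
  T: (-3) − (-1) + (-1) + 2·(0) + (-1) = -4
So the dimensions are [M³ L³ T⁻⁴].

M: 3, L: 3, T: -4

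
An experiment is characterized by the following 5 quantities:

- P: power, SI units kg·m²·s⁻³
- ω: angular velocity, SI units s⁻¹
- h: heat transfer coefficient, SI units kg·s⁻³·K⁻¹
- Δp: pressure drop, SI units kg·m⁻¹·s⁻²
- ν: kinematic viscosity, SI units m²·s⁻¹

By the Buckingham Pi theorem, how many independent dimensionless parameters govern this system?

1

There are 5 variables and 4 base dimensions (M, L, T, Θ).
The dimension matrix has rank 4.
Independent dimensionless groups: 5 − 4 = 1.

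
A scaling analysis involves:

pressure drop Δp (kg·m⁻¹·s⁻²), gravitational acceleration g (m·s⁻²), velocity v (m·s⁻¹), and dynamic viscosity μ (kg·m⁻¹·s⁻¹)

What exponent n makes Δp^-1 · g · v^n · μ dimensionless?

-1

Balance the L exponent: (1)·n from v, plus −(-1) + (1) + (-1) = 1 from the rest, must sum to zero.
n + 1 = 0, so n = -1.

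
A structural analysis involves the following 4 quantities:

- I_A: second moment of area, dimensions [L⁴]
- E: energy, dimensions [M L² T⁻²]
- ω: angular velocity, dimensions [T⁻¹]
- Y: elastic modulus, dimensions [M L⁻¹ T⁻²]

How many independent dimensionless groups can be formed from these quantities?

There are 4 variables and 3 base dimensions (M, L, T).
The dimension matrix has rank 3.
Independent dimensionless groups: 4 − 3 = 1.

1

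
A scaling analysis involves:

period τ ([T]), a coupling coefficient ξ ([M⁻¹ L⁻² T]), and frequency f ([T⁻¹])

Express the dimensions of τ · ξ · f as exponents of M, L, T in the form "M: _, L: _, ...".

M: -1, L: -2, T: 1

Collect each base-dimension exponent across the product:
  M: (0) + (-1) + (0) = -1
  L: (0) + (-2) + (0) = -2
  T: (1) + (1) + (-1) = 1
So the dimensions are [M⁻¹ L⁻² T].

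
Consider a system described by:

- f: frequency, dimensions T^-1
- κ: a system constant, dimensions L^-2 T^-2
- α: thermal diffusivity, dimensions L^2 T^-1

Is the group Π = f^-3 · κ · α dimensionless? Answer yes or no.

Sum the exponent of each base dimension across the product:
  L: −3·[f]_L + [κ]_L + [α]_L = −3·(0) + (-2) + (2) = 0
  T: −3·[f]_T + [κ]_T + [α]_T = −3·(-1) + (-2) + (-1) = 0
All base exponents vanish — dimensionless.

yes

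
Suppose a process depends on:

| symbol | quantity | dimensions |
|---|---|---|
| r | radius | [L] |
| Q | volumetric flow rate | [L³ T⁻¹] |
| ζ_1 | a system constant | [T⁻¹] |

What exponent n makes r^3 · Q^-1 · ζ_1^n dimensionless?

1

Balance the T exponent: (-1)·n from ζ_1, plus 3·(0) − (-1) = 1 from the rest, must sum to zero.
−n + 1 = 0, so n = 1.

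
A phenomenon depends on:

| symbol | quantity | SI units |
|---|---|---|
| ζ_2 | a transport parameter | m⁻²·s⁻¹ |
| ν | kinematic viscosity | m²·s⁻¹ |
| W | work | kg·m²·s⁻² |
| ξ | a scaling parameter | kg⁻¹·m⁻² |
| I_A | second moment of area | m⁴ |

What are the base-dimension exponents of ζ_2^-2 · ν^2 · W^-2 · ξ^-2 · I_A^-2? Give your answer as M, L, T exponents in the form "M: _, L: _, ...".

Collect each base-dimension exponent across the product:
  M: −2·(0) + 2·(0) − 2·(1) − 2·(-1) − 2·(0) = 0
  L: −2·(-2) + 2·(2) − 2·(2) − 2·(-2) − 2·(4) = 0
  T: −2·(-1) + 2·(-1) − 2·(-2) − 2·(0) − 2·(0) = 4
So the dimensions are [T⁴].

M: 0, L: 0, T: 4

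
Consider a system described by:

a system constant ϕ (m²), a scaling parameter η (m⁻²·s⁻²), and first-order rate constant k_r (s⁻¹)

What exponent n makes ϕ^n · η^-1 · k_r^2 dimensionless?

Balance the L exponent: (2)·n from ϕ, plus −(-2) + 2·(0) = 2 from the rest, must sum to zero.
2n + 2 = 0, so n = -1.

-1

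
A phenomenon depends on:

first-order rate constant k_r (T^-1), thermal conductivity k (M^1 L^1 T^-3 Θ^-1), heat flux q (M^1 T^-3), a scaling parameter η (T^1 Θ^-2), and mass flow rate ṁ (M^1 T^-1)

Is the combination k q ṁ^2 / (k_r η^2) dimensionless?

no

Sum the exponent of each base dimension across the product:
  M: −[k_r]_M + [k]_M + [q]_M − 2·[η]_M + 2·[ṁ]_M = −(0) + (1) + (1) − 2·(0) + 2·(1) = 4
  L: −[k_r]_L + [k]_L + [q]_L − 2·[η]_L + 2·[ṁ]_L = −(0) + (1) + (0) − 2·(0) + 2·(0) = 1
  T: −[k_r]_T + [k]_T + [q]_T − 2·[η]_T + 2·[ṁ]_T = −(-1) + (-3) + (-3) − 2·(1) + 2·(-1) = -9
  Θ: −[k_r]_Θ + [k]_Θ + [q]_Θ − 2·[η]_Θ + 2·[ṁ]_Θ = −(0) + (-1) + (0) − 2·(-2) + 2·(0) = 3
Net dimensions [M⁴ L T⁻⁹ Θ³] ≠ [1] — not dimensionless.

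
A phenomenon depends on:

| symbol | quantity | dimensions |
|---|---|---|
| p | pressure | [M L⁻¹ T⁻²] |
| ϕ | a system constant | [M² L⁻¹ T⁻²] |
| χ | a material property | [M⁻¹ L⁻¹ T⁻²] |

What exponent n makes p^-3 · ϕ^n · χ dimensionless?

Balance the M exponent: (2)·n from ϕ, plus −3·(1) + (-1) = -4 from the rest, must sum to zero.
2n − 4 = 0, so n = 2.

2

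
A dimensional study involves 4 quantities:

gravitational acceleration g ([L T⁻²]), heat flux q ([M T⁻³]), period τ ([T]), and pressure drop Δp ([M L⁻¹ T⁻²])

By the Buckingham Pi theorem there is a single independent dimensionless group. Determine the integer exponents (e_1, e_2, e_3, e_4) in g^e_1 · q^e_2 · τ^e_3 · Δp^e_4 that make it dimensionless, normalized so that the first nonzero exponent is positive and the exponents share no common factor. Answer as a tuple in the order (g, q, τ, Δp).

M: e_1·(0) + e_2·(1) + e_3·(0) + e_4·(1) = 0
L: e_1·(1) + e_2·(0) + e_3·(0) + e_4·(-1) = 0
T: e_1·(-2) + e_2·(-3) + e_3·(1) + e_4·(-2) = 0
Solving this homogeneous linear system for the smallest-integer solution (first nonzero entry positive) gives (1, -1, 1, 1).

(1, -1, 1, 1)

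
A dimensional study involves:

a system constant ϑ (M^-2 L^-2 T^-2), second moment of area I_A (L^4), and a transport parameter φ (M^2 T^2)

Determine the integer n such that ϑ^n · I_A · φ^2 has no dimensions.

Balance the M exponent: (-2)·n from ϑ, plus (0) + 2·(2) = 4 from the rest, must sum to zero.
-2n + 4 = 0, so n = 2.

2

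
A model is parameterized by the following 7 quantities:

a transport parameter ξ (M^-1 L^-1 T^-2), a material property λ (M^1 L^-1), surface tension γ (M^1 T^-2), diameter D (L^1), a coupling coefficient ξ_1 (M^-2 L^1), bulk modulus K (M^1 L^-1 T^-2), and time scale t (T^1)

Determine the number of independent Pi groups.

There are 7 variables and 3 base dimensions (M, L, T).
The dimension matrix has rank 3.
Independent dimensionless groups: 7 − 3 = 4.

4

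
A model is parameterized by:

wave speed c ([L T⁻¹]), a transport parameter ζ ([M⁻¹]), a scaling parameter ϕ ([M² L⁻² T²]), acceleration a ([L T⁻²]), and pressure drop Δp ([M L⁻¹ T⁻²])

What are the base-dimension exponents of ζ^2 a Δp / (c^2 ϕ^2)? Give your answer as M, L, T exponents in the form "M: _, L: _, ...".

Collect each base-dimension exponent across the product:
  M: −2·(0) + 2·(-1) − 2·(2) + (0) + (1) = -5
  L: −2·(1) + 2·(0) − 2·(-2) + (1) + (-1) = 2
  T: −2·(-1) + 2·(0) − 2·(2) + (-2) + (-2) = -6
So the dimensions are [M⁻⁵ L² T⁻⁶].

M: -5, L: 2, T: -6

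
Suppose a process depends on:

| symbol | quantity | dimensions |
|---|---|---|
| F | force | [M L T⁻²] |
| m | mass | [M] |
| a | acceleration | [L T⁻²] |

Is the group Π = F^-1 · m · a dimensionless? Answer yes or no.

Sum the exponent of each base dimension across the product:
  M: −[F]_M + [m]_M + [a]_M = −(1) + (1) + (0) = 0
  L: −[F]_L + [m]_L + [a]_L = −(1) + (0) + (1) = 0
  T: −[F]_T + [m]_T + [a]_T = −(-2) + (0) + (-2) = 0
  Θ: −[F]_Θ + [m]_Θ + [a]_Θ = −(0) + (0) + (0) = 0
All base exponents vanish — dimensionless.

yes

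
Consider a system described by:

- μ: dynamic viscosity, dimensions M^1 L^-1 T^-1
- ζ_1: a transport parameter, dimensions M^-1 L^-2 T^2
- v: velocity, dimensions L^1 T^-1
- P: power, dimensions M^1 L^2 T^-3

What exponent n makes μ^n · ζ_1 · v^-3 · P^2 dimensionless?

Balance the M exponent: (1)·n from μ, plus (-1) − 3·(0) + 2·(1) = 1 from the rest, must sum to zero.
n + 1 = 0, so n = -1.

-1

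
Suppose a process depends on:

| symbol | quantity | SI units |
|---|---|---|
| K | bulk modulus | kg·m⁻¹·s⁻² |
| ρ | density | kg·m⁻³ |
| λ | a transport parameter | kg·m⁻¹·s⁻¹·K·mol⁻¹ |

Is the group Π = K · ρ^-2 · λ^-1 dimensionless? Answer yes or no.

no

Sum the exponent of each base dimension across the product:
  M: [K]_M − 2·[ρ]_M − [λ]_M = (1) − 2·(1) − (1) = -2
  L: [K]_L − 2·[ρ]_L − [λ]_L = (-1) − 2·(-3) − (-1) = 6
  T: [K]_T − 2·[ρ]_T − [λ]_T = (-2) − 2·(0) − (-1) = -1
  Θ: [K]_Θ − 2·[ρ]_Θ − [λ]_Θ = (0) − 2·(0) − (1) = -1
  N: [K]_N − 2·[ρ]_N − [λ]_N = (0) − 2·(0) − (-1) = 1
Net dimensions [M⁻² L⁶ T⁻¹ Θ⁻¹ N] ≠ [1] — not dimensionless.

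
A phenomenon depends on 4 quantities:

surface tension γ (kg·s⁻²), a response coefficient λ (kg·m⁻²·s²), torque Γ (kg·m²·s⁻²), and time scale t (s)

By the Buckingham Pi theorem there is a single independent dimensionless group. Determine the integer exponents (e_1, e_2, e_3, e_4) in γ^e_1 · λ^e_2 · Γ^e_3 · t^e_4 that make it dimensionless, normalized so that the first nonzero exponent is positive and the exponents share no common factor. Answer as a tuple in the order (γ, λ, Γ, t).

M: e_1·(1) + e_2·(1) + e_3·(1) + e_4·(0) = 0
L: e_1·(0) + e_2·(-2) + e_3·(2) + e_4·(0) = 0
T: e_1·(-2) + e_2·(2) + e_3·(-2) + e_4·(1) = 0
Solving this homogeneous linear system for the smallest-integer solution (first nonzero entry positive) gives (2, -1, -1, 4).

(2, -1, -1, 4)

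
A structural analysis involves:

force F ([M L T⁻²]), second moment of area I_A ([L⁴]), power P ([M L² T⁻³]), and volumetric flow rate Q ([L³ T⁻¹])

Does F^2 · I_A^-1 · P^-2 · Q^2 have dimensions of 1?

yes

Sum the exponent of each base dimension across the product:
  M: 2·[F]_M − [I_A]_M − 2·[P]_M + 2·[Q]_M = 2·(1) − (0) − 2·(1) + 2·(0) = 0
  L: 2·[F]_L − [I_A]_L − 2·[P]_L + 2·[Q]_L = 2·(1) − (4) − 2·(2) + 2·(3) = 0
  T: 2·[F]_T − [I_A]_T − 2·[P]_T + 2·[Q]_T = 2·(-2) − (0) − 2·(-3) + 2·(-1) = 0
All base exponents vanish — dimensionless.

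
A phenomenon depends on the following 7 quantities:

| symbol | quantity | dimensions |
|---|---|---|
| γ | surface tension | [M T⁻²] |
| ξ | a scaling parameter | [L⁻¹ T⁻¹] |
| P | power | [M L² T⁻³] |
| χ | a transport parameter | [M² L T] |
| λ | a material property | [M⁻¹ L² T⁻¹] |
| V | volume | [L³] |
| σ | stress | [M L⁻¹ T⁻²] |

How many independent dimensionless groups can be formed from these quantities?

There are 7 variables and 3 base dimensions (M, L, T).
The dimension matrix has rank 3.
Independent dimensionless groups: 7 − 3 = 4.

4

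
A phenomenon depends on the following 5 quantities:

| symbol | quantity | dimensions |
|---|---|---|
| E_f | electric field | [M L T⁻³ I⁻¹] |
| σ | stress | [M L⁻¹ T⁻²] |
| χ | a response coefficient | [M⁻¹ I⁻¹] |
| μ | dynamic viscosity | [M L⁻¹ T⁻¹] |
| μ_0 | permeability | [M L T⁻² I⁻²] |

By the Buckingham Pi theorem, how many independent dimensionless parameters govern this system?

There are 5 variables and 4 base dimensions (M, L, T, I).
The dimension matrix has rank 4.
Independent dimensionless groups: 5 − 4 = 1.

1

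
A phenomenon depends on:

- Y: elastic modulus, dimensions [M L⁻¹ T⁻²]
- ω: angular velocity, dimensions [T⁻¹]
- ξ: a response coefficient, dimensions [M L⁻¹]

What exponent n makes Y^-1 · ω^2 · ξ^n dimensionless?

Balance the M exponent: (1)·n from ξ, plus −(1) + 2·(0) = -1 from the rest, must sum to zero.
n − 1 = 0, so n = 1.

1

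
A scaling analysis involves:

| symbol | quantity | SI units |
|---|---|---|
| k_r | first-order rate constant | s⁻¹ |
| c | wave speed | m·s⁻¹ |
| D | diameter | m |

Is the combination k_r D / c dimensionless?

yes

Sum the exponent of each base dimension across the product:
  M: [k_r]_M − [c]_M + [D]_M = (0) − (0) + (0) = 0
  L: [k_r]_L − [c]_L + [D]_L = (0) − (1) + (1) = 0
  T: [k_r]_T − [c]_T + [D]_T = (-1) − (-1) + (0) = 0
  I: [k_r]_I − [c]_I + [D]_I = (0) − (0) + (0) = 0
All base exponents vanish — dimensionless.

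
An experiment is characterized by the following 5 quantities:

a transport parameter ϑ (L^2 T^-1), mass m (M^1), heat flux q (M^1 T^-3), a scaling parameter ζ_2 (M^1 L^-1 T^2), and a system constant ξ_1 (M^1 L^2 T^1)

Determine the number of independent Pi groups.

2

There are 5 variables and 3 base dimensions (M, L, T).
The dimension matrix has rank 3.
Independent dimensionless groups: 5 − 3 = 2.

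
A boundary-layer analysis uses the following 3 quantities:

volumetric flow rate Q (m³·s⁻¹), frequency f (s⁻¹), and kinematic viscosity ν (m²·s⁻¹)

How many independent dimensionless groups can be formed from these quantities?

There are 3 variables and 2 base dimensions (L, T).
The dimension matrix has rank 2.
Independent dimensionless groups: 3 − 2 = 1.

1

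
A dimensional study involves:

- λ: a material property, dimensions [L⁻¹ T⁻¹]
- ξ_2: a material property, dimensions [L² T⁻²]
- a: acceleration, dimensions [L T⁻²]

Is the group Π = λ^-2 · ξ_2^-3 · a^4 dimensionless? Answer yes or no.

yes

Sum the exponent of each base dimension across the product:
  L: −2·[λ]_L − 3·[ξ_2]_L + 4·[a]_L = −2·(-1) − 3·(2) + 4·(1) = 0
  T: −2·[λ]_T − 3·[ξ_2]_T + 4·[a]_T = −2·(-1) − 3·(-2) + 4·(-2) = 0
All base exponents vanish — dimensionless.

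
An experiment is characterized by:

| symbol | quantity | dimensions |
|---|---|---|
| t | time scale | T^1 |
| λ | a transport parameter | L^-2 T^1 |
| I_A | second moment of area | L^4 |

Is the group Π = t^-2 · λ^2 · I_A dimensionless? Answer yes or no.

Sum the exponent of each base dimension across the product:
  M: −2·[t]_M + 2·[λ]_M + [I_A]_M = −2·(0) + 2·(0) + (0) = 0
  L: −2·[t]_L + 2·[λ]_L + [I_A]_L = −2·(0) + 2·(-2) + (4) = 0
  T: −2·[t]_T + 2·[λ]_T + [I_A]_T = −2·(1) + 2·(1) + (0) = 0
All base exponents vanish — dimensionless.

yes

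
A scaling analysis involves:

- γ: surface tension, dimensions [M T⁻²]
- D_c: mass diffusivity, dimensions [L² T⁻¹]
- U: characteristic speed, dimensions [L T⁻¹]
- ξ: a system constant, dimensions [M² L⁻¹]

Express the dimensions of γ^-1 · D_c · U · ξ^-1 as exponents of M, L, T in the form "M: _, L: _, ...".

Collect each base-dimension exponent across the product:
  M: −(1) + (0) + (0) − (2) = -3
  L: −(0) + (2) + (1) − (-1) = 4
  T: −(-2) + (-1) + (-1) − (0) = 0
So the dimensions are [M⁻³ L⁴].

M: -3, L: 4, T: 0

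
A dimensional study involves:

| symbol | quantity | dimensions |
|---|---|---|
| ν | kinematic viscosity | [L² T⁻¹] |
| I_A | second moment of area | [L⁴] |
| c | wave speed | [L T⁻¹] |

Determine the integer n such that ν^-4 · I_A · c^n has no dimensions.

Balance the L exponent: (1)·n from c, plus −4·(2) + (4) = -4 from the rest, must sum to zero.
n − 4 = 0, so n = 4.

4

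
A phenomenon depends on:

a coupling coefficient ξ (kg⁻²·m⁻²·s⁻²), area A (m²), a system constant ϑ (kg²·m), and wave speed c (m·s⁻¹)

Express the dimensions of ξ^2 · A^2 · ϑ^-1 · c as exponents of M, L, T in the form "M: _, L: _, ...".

M: -6, L: 0, T: -5

Collect each base-dimension exponent across the product:
  M: 2·(-2) + 2·(0) − (2) + (0) = -6
  L: 2·(-2) + 2·(2) − (1) + (1) = 0
  T: 2·(-2) + 2·(0) − (0) + (-1) = -5
So the dimensions are [M⁻⁶ T⁻⁵].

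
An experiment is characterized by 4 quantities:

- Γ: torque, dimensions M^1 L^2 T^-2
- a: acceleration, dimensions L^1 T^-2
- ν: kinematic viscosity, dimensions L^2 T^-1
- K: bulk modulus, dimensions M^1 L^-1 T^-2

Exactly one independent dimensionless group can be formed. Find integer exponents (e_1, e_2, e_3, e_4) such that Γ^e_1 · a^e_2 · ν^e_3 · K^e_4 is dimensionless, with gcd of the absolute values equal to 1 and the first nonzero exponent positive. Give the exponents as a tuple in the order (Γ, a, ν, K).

(1, 1, -2, -1)

M: e_1·(1) + e_2·(0) + e_3·(0) + e_4·(1) = 0
L: e_1·(2) + e_2·(1) + e_3·(2) + e_4·(-1) = 0
T: e_1·(-2) + e_2·(-2) + e_3·(-1) + e_4·(-2) = 0
Solving this homogeneous linear system for the smallest-integer solution (first nonzero entry positive) gives (1, 1, -2, -1).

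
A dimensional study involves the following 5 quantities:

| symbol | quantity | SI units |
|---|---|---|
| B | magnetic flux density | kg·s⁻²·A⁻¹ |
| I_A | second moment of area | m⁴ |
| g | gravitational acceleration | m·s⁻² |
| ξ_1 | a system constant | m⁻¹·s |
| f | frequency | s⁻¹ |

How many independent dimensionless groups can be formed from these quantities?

2

There are 5 variables and 4 base dimensions (M, L, T, I).
The dimension matrix has rank 3 (less than 4: the dimension vectors are linearly dependent).
Independent dimensionless groups: 5 − 3 = 2.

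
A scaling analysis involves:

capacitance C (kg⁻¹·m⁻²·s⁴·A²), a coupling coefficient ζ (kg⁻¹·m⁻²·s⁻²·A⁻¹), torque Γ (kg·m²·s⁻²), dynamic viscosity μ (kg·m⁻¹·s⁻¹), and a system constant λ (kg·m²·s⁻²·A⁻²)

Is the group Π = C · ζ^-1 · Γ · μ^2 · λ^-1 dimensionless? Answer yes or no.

no

Sum the exponent of each base dimension across the product:
  M: [C]_M − [ζ]_M + [Γ]_M + 2·[μ]_M − [λ]_M = (-1) − (-1) + (1) + 2·(1) − (1) = 2
  L: [C]_L − [ζ]_L + [Γ]_L + 2·[μ]_L − [λ]_L = (-2) − (-2) + (2) + 2·(-1) − (2) = -2
  T: [C]_T − [ζ]_T + [Γ]_T + 2·[μ]_T − [λ]_T = (4) − (-2) + (-2) + 2·(-1) − (-2) = 4
  I: [C]_I − [ζ]_I + [Γ]_I + 2·[μ]_I − [λ]_I = (2) − (-1) + (0) + 2·(0) − (-2) = 5
Net dimensions [M² L⁻² T⁴ I⁵] ≠ [1] — not dimensionless.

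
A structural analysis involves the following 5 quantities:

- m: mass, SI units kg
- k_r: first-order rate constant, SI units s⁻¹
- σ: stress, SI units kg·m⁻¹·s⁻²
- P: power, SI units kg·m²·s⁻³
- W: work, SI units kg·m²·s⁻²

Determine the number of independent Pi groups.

There are 5 variables and 3 base dimensions (M, L, T).
The dimension matrix has rank 3.
Independent dimensionless groups: 5 − 3 = 2.

2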